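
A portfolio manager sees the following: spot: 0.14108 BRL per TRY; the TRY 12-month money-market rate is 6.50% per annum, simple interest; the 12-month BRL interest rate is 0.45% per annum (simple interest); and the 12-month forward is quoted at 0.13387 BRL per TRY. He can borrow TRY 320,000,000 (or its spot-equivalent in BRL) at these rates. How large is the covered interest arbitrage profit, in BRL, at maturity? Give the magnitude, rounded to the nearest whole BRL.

T = 1 year.
Route A — deposit TRY, sell forward: 320,000,000 × 1.065000 × 0.13387 = BRL 45,622,896.00.
Route B — convert at spot, deposit BRL: 320,000,000 × 0.14108 × 1.004500 = BRL 45,348,755.20.
The quoted forward overvalues TRY, so borrow BRL, buy TRY at spot, deposit the TRY at 6.50%, and sell the proceeds forward at 0.13387.
The gap between the two covered legs is BRL 274,141.

BRL 274,141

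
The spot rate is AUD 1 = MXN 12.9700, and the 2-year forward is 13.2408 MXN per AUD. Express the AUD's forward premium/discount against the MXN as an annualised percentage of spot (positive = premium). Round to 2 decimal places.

T = 2 years.
Period premium: (13.2408 − 12.97)/12.97 = 0.0208790.
Annualise by dividing by T: 0.0208790 / 2 = 0.010440 → 1.04%.

+1.04%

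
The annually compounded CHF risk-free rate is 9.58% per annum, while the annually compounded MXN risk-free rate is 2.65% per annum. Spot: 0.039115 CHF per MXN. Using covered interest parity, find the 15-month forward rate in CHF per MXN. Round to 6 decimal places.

0.042443

T = 15/12 years.
Growth of 1 CHF over T: (1 + 0.0958)^(15/12) = 1.121151.
MXN growth factor: (1 + 0.0265)^(15/12) = 1.033234.
CIP: F = S · (grow CHF)/(grow MXN) = 0.039115 × 1.121151/1.033234 = 0.04244326 CHF per MXN.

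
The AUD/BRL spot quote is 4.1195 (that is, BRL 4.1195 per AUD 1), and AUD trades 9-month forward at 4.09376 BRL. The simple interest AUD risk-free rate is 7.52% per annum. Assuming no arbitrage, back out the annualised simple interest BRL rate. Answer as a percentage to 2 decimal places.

6.64%

T = 9/12 years.
By CIP, F/S equals the BRL-to-AUD growth ratio: 4.09376/4.1195 = 0.9937517.
The AUD side grows by 1 + 0.0752×9/12 = 1.056400.
That pins the BRL growth at 1.0497993.
(1.0497993 − 1)/T = 0.066399, i.e. 6.64%.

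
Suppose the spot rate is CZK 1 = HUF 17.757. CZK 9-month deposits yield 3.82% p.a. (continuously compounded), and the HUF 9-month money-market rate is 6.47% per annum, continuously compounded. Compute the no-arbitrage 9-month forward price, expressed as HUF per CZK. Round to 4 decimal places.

T = 9/12 years.
Growth of 1 HUF over T: e^(0.0647×9/12) = 1.04972161.
CZK growth factor: e^(0.0382×9/12) = 1.02906436.
Forward (HUF per CZK) = 17.757 × 1.04972161 / 1.02906436 = 18.113451.

18.1135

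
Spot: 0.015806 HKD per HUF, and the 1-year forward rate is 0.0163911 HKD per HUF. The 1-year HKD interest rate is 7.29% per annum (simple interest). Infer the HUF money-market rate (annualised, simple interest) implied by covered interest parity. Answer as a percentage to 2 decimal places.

3.46%

T = 1 year.
By CIP, F/S equals the HKD-to-HUF growth ratio: 0.0163911/0.015806 = 1.0370176.
The HKD side grows by 1 + 0.0729×1 = 1.072900.
So the HUF growth factor = 1.0346015.
r = (1.0346015 − 1)/1 = 0.034601 → 3.46%.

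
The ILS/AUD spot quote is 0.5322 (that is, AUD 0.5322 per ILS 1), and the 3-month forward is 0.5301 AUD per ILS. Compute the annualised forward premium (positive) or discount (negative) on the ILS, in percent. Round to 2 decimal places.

-1.58%

T = 3/12 years.
(F − S)/S = (0.5301 − 0.5322)/0.5322 = -0.0039459.
Per annum: -0.0039459 / (3/12) = -0.015784 = -1.58%.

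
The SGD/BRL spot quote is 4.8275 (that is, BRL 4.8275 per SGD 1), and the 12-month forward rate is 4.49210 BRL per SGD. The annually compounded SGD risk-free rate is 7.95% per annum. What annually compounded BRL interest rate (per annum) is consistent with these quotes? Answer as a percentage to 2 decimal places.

T = 1 year.
F/S = 4.4921/4.8275 = 0.9305230 = (growth of BRL) / (growth of SGD).
SGD growth factor: (1 + 0.0795)^1 = 1.079500.
That pins the BRL growth at 1.0044996.
Annualise: 1.0044996^(1/1) − 1 = 0.004500 = 0.45%.

0.45%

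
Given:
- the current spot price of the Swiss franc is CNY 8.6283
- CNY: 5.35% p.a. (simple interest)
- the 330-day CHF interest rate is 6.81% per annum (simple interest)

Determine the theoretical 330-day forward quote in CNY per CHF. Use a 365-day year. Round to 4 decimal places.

8.5210

T = 330/365 years.
CNY growth factor: 1 + 0.0535×330/365 = 1.0483699.
CHF growth factor: 1 + 0.0681×330/365 = 1.0615699.
So F = 8.6283 × 1.0483699 / 1.0615699 = 8.521012 (CNY/CHF).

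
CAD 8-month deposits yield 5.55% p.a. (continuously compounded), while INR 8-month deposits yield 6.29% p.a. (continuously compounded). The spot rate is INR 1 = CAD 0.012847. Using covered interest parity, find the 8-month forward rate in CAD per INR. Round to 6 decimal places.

T = 8/12 years.
CAD accumulates by e^(0.0555×8/12) = 1.037693.
INR growth factor: e^(0.0629×8/12) = 1.042825.
Forward (CAD per INR) = 0.012847 × 1.037693 / 1.042825 = 0.01278378.

0.012784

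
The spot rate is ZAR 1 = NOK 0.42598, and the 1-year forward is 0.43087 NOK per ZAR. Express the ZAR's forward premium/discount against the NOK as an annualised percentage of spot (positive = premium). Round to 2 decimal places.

+1.15%

T = 1 year.
Period premium: (0.43087 − 0.42598)/0.42598 = 0.0114794.
Per annum: 0.0114794 / 1 = 0.011479 = 1.15%.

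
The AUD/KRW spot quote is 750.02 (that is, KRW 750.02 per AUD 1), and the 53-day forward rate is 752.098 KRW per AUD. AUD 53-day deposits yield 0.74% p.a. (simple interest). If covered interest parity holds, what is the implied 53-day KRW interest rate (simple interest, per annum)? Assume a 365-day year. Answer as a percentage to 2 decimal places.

2.65%

T = 53/365 years.
CIP gives F = S · g_KRW/g_AUD, so g_KRW/g_AUD = 752.098/750.02 = 1.0027706.
AUD growth factor: 1 + 0.0074×53/365 = 1.0010745.
That pins the KRW growth at 1.0038481.
r = (1.0038481 − 1)/(53/365) = 0.026501 → 2.65%.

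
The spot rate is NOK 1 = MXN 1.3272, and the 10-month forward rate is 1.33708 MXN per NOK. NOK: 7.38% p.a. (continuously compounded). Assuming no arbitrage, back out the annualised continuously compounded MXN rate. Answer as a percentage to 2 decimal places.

T = 10/12 years.
By CIP, F/S equals the MXN-to-NOK growth ratio: 1.33708/1.3272 = 1.0074442.
The NOK side grows by e^(0.0738×10/12) = 1.0634305.
Hence g_MXN = 1.0713469.
r = ln(1.0713469)/(10/12) = 0.082700 → 8.27%.

8.27%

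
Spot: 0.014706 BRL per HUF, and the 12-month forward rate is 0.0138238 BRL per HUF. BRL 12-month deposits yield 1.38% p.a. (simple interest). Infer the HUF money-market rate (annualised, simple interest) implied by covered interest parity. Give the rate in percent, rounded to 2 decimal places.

7.85%

T = 1 year.
CIP gives F = S · g_BRL/g_HUF, so g_BRL/g_HUF = 0.0138238/0.014706 = 0.9400109.
The BRL side grows by 1 + 0.0138×1 = 1.013800.
So the HUF growth factor = 1.0784981.
r = (1.0784981 − 1)/1 = 0.078498 → 7.85%.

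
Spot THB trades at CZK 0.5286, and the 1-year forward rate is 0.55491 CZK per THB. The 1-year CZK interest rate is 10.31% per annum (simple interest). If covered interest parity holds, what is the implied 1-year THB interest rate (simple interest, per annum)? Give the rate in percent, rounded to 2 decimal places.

5.08%

T = 1 year.
By CIP, F/S equals the CZK-to-THB growth ratio: 0.55491/0.5286 = 1.0497730.
The CZK side grows by 1 + 0.1031×1 = 1.103100.
That pins the THB growth at 1.0507986.
(1.0507986 − 1)/T = 0.050799, i.e. 5.08%.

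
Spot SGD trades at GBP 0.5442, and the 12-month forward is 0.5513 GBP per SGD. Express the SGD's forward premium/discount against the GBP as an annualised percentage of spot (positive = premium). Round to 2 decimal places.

T = 1 year.
(F − S)/S = (0.5513 − 0.5442)/0.5442 = 0.0130467.
Per annum: 0.0130467 / 1 = 0.013047 = 1.30%.

+1.30%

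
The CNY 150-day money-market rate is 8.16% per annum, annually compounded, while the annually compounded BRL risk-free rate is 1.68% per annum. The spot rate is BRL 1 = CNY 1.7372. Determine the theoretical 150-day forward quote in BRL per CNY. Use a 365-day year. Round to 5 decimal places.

T = 150/365 years.
CNY accumulates by (1 + 0.0816)^(150/365) = 1.0327614.
BRL growth factor: (1 + 0.0168)^(150/365) = 1.0068702.
CIP: F = S · (grow CNY)/(grow BRL) = 1.7372 × 1.0327614/1.0068702 = 1.781871 CNY per BRL.
Invert for BRL per CNY: 1 / 1.781871 = 0.56121.

0.56121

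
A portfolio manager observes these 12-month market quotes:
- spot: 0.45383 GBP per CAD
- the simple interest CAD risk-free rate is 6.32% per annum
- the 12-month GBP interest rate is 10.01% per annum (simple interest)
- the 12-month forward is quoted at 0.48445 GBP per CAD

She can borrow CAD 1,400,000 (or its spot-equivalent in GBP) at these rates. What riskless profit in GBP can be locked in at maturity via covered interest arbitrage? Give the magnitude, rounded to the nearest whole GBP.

T = 1 year.
Invest the CAD and cover forward: 1,400,000 × 1.063200 × 0.48445 = GBP 721,094.14.
Convert at spot and invest in GBP: 1,400,000 × 0.45383 × 1.100100 = GBP 698,961.74.
The quoted forward overvalues CAD, so borrow GBP, buy CAD at spot, deposit the CAD at 6.32%, and sell the proceeds forward at 0.48445.
Arbitrage profit = |721,094.14 − 698,961.74| = GBP 22,132.

GBP 22,132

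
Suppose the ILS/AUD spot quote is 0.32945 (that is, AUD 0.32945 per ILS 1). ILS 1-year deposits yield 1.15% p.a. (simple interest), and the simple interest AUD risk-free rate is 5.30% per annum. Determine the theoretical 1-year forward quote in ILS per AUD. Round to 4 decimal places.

T = 1 year.
Growth of 1 AUD over T: 1 + 0.0530×1 = 1.053000.
Growth of 1 ILS over T: 1 + 0.0115×1 = 1.011500.
Forward (AUD per ILS) = 0.32945 × 1.053000 / 1.011500 = 0.3429667.
Quoted the other way: 1/0.3429667 = 2.9157 ILS per AUD.

2.9157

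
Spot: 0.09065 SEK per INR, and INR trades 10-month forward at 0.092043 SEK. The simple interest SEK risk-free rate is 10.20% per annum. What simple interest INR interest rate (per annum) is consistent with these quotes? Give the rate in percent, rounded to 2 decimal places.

T = 10/12 years.
F/S = 0.092043/0.09065 = 1.0153668 = (growth of SEK) / (growth of INR).
SEK growth factor: 1 + 0.1020×10/12 = 1.085000.
So the INR growth factor = 1.0685794.
r = (1.0685794 − 1)/(10/12) = 0.082295 → 8.23%.

8.23%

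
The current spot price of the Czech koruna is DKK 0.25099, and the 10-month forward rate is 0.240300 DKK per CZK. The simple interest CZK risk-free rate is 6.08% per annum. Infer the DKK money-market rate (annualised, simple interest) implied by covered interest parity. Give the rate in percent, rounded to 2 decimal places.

0.71%

T = 10/12 years.
By CIP, F/S equals the DKK-to-CZK growth ratio: 0.2403/0.25099 = 0.9574087.
The CZK side grows by 1 + 0.0608×10/12 = 1.0506667.
That pins the DKK growth at 1.0059174.
r = (1.0059174 − 1)/(10/12) = 0.007101 → 0.71%.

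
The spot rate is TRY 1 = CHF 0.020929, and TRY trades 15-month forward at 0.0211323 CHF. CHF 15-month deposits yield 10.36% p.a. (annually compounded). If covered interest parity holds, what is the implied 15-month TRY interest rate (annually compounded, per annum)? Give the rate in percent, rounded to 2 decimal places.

9.51%

T = 15/12 years.
F/S = 0.0211323/0.020929 = 1.0097138 = (growth of CHF) / (growth of TRY).
The CHF side grows by (1 + 0.1036)^(15/12) = 1.1311355.
That pins the TRY growth at 1.1202536.
r = 1.1202536^(12/15) − 1 = 0.095098 → 9.51%.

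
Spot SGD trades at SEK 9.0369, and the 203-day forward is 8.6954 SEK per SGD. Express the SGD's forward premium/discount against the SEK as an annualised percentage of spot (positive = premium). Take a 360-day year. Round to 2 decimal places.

-6.70%

T = 203/360 years.
Period premium: (8.6954 − 9.0369)/9.0369 = -0.0377895.
Annualise by dividing by T: -0.0377895 / (203/360) = -0.067016 → -6.70%.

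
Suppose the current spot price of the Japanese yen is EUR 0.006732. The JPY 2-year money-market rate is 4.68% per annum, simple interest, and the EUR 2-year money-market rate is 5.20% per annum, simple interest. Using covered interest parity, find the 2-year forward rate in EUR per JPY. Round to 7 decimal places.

T = 2 years.
EUR growth factor: 1 + 0.0520×2 = 1.104000.
JPY growth factor: 1 + 0.0468×2 = 1.093600.
So F = 0.006732 × 1.104000 / 1.093600 = 0.006796020 (EUR/JPY).

0.0067960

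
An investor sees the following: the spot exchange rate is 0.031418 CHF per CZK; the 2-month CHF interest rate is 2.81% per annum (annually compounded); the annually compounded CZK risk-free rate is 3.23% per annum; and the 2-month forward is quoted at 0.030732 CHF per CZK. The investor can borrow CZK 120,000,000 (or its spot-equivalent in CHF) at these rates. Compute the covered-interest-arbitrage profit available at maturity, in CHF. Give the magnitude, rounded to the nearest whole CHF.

CHF 80,183

T = 2/12 years.
Invest the CZK and cover forward: 120,000,000 × 1.005312281 × 0.030732 = CHF 3,707,430.84.
Convert at spot and invest in CHF: 120,000,000 × 0.031418 × 1.004629423 = CHF 3,787,613.67.
The quoted forward undervalues CZK, so borrow CZK, convert to CHF at spot, deposit the CHF at 2.81%, and buy CZK forward at 0.030732 to cover the loan.
The gap between the two covered legs is CHF 80,183.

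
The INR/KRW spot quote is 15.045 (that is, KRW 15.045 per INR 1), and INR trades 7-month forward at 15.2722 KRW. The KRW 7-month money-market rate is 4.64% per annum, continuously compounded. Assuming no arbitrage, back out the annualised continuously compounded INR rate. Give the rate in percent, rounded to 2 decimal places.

T = 7/12 years.
F/S = 15.2722/15.045 = 1.0151014 = (growth of KRW) / (growth of INR).
The KRW side grows by e^(0.0464×7/12) = 1.0274363.
That pins the INR growth at 1.0121514.
Take logs: ln 1.0121514 / (7/12) = 0.020705, so 2.07%.

2.07%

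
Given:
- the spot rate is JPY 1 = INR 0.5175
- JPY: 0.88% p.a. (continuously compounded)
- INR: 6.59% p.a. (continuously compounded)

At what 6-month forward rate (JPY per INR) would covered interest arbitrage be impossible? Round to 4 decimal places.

T = 6/12 years.
Growth of 1 INR over T: e^(0.0659×6/12) = 1.0334989.
JPY accumulates by e^(0.0088×6/12) = 1.0044097.
So F = 0.5175 × 1.0334989 / 1.0044097 = 0.5324876 (INR/JPY).
Quoted the other way: 1/0.5324876 = 1.8780 JPY per INR.

1.8780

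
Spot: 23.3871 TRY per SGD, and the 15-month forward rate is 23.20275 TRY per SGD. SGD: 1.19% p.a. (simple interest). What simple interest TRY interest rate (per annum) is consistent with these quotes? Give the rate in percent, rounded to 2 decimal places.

0.55%

T = 15/12 years.
By CIP, F/S equals the TRY-to-SGD growth ratio: 23.20275/23.3871 = 0.9921174.
SGD growth factor: 1 + 0.0119×15/12 = 1.014875.
Hence g_TRY = 1.0068751.
(1.0068751 − 1)/T = 0.005500, i.e. 0.55%.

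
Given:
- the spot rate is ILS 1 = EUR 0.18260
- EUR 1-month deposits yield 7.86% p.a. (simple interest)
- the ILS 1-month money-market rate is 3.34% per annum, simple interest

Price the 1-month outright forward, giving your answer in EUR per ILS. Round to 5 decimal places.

T = 1/12 years.
EUR accumulates by 1 + 0.0786×1/12 = 1.006550.
ILS accumulates by 1 + 0.0334×1/12 = 1.0027833.
Forward (EUR per ILS) = 0.1826 × 1.006550 / 1.0027833 = 0.1832859.

0.18329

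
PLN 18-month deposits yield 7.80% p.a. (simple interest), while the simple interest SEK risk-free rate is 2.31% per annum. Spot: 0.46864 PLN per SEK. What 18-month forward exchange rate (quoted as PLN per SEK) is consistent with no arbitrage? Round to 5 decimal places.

0.50594

T = 18/12 years.
PLN growth factor: 1 + 0.0780×18/12 = 1.117000.
SEK growth factor: 1 + 0.0231×18/12 = 1.034650.
CIP: F = S · (grow PLN)/(grow SEK) = 0.46864 × 1.117000/1.034650 = 0.5059401 PLN per SEK.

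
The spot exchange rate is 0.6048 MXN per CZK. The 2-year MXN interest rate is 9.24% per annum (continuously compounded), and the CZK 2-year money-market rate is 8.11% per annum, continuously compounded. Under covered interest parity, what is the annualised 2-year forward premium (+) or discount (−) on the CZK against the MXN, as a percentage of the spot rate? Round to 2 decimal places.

T = 2 years.
F = S · g_MXN/g_CZK = 0.6048 × 1.2029778/1.1760954 = 0.6186241.
Annualised premium = (F − S)/S × (1/T) = (0.6186241 − 0.6048)/0.6048 ÷ 2 = 1.14%.

+1.14%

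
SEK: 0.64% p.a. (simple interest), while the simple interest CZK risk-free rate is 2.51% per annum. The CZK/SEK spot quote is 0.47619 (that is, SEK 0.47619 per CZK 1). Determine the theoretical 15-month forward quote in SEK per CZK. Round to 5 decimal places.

0.46540

T = 15/12 years.
SEK accumulates by 1 + 0.0064×15/12 = 1.008000.
Growth of 1 CZK over T: 1 + 0.0251×15/12 = 1.031375.
CIP: F = S · (grow SEK)/(grow CZK) = 0.47619 × 1.008000/1.031375 = 0.4653977 SEK per CZK.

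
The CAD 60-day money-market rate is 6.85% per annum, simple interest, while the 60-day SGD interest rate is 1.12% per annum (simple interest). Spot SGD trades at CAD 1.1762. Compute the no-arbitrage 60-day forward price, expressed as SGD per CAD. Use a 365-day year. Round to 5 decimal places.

T = 60/365 years.
Growth of 1 CAD over T: 1 + 0.0685×60/365 = 1.0112603.
SGD accumulates by 1 + 0.0112×60/365 = 1.0018411.
CIP: F = S · (grow CAD)/(grow SGD) = 1.1762 × 1.0112603/1.0018411 = 1.187259 CAD per SGD.
Quoted the other way: 1/1.187259 = 0.84228 SGD per CAD.

0.84228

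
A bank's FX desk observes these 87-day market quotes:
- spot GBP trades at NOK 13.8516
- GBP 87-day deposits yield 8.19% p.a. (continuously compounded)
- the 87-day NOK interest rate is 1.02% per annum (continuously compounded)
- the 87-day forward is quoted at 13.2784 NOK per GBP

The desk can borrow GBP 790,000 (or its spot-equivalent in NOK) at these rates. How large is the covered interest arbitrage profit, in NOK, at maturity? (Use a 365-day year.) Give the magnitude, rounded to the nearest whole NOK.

T = 87/365 years.
Route A — deposit GBP, sell forward: 790,000 × 1.0197131578 × 13.2784 = NOK 10,696,725.76.
Route B — convert at spot, deposit NOK: 790,000 × 13.8516 × 1.0024341907 = NOK 10,969,400.77.
The quoted forward undervalues GBP, so borrow GBP, convert to NOK at spot, deposit the NOK at 1.02%, and buy GBP forward at 13.2784 to cover the loan.
Profit = 10,969,400.77 − 10,696,725.76 = NOK 272,675.

NOK 272,675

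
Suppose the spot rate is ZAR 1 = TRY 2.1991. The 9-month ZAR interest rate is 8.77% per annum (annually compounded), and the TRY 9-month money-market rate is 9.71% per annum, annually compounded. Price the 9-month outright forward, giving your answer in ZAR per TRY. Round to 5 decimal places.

0.45181

T = 9/12 years.
TRY accumulates by (1 + 0.0971)^(9/12) = 1.071975.
ZAR accumulates by (1 + 0.0877)^(9/12) = 1.0650791.
CIP: F = S · (grow TRY)/(grow ZAR) = 2.1991 × 1.071975/1.0650791 = 2.213338 TRY per ZAR.
Quoted the other way: 1/2.213338 = 0.45181 ZAR per TRY.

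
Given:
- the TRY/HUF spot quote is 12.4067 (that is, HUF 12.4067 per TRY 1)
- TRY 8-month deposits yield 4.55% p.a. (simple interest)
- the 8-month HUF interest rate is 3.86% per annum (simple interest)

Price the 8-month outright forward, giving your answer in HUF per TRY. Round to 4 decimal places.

T = 8/12 years.
Growth of 1 HUF over T: 1 + 0.0386×8/12 = 1.02573333.
TRY growth factor: 1 + 0.0455×8/12 = 1.03033333.
So F = 12.4067 × 1.02573333 / 1.03033333 = 12.351309 (HUF/TRY).

12.3513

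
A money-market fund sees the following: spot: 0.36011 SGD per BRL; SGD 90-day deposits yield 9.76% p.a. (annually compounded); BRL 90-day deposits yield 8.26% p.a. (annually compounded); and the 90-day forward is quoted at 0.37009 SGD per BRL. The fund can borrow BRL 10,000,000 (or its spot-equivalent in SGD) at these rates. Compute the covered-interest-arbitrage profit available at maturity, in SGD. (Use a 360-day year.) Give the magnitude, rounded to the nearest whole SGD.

T = 90/360 years.
Invest the BRL and cover forward: 10,000,000 × 1.020039538 × 0.37009 = SGD 3,775,064.33.
Convert at spot and invest in SGD: 10,000,000 × 0.36011 × 1.023554624 = SGD 3,685,922.56.
The quoted forward overvalues BRL, so borrow SGD, buy BRL at spot, deposit the BRL at 8.26%, and sell the proceeds forward at 0.37009.
Profit = 3,775,064.33 − 3,685,922.56 = SGD 89,142.

SGD 89,142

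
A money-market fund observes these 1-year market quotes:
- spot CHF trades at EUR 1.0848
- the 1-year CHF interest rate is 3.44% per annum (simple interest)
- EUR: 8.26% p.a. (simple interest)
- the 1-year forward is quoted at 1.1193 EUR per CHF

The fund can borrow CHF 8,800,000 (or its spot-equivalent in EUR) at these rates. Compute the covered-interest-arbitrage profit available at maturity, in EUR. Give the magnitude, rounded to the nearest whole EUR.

T = 1 year.
Keep in CHF, deliver into the forward: 8,800,000·1.034400·1.1193 = EUR 10,188,674.50.
Swap to EUR now, deposit: 8,800,000·1.0848·1.082600 = EUR 10,334,759.42.
The quoted forward undervalues CHF, so borrow CHF, convert to EUR at spot, deposit the EUR at 8.26%, and buy CHF forward at 1.1193 to cover the loan.
Arbitrage profit = |10,188,674.50 − 10,334,759.42| = EUR 146,085.

EUR 146,085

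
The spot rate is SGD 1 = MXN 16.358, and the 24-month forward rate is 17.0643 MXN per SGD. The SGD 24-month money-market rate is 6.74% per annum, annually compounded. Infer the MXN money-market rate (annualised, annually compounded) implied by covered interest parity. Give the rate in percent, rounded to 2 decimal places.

9.02%

T = 2 years.
By CIP, F/S equals the MXN-to-SGD growth ratio: 17.0643/16.358 = 1.0431777.
SGD growth factor: (1 + 0.0674)^2 = 1.1393428.
That pins the MXN growth at 1.188537.
r = 1.188537^(1/2) − 1 = 0.090200 → 9.02%.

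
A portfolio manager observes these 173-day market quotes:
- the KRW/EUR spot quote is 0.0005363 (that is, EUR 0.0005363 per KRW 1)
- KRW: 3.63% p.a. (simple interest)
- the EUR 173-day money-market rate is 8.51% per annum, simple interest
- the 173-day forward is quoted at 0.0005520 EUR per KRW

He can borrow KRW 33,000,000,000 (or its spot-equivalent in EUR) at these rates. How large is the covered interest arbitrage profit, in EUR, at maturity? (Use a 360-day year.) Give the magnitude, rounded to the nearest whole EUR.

T = 173/360 years.
Invest the KRW and cover forward: 33,000,000,000 × 1.0174441667 × 0.0005520 = EUR 18,533,762.94.
Convert at spot and invest in EUR: 33,000,000,000 × 0.0005363 × 1.0408952778 = EUR 18,421,660.54.
The quoted forward overvalues KRW, so borrow EUR, buy KRW at spot, deposit the KRW at 3.63%, and sell the proceeds forward at 0.0005520.
Profit = 18,533,762.94 − 18,421,660.54 = EUR 112,102.

EUR 112,102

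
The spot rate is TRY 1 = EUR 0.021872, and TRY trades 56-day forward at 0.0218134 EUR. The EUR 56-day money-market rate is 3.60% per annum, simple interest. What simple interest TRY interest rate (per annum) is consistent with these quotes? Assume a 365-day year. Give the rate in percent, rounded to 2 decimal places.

T = 56/365 years.
F/S = 0.0218134/0.021872 = 0.9973208 = (growth of EUR) / (growth of TRY).
EUR growth factor: 1 + 0.0360×56/365 = 1.0055233.
That pins the TRY growth at 1.0082245.
r = (1.0082245 − 1)/(56/365) = 0.053606 → 5.36%.

5.36%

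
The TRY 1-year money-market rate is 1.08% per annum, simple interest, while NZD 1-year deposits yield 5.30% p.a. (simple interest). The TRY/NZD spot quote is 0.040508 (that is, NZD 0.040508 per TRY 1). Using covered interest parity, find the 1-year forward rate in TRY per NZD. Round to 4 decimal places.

23.6971

T = 1 year.
Growth of 1 NZD over T: 1 + 0.0530×1 = 1.053000.
Growth of 1 TRY over T: 1 + 0.0108×1 = 1.010800.
CIP: F = S · (grow NZD)/(grow TRY) = 0.040508 × 1.053000/1.010800 = 0.042199173 NZD per TRY.
Quoted the other way: 1/0.042199173 = 23.6971 TRY per NZD.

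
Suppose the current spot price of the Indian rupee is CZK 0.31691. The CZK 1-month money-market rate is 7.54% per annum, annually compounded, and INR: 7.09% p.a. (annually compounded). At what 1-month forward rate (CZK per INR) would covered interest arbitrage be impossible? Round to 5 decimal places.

0.31702

T = 1/12 years.
CZK growth factor: (1 + 0.0754)^(1/12) = 1.0060761.
INR growth factor: (1 + 0.0709)^(1/12) = 1.0057246.
So F = 0.31691 × 1.0060761 / 1.0057246 = 0.3170208 (CZK/INR).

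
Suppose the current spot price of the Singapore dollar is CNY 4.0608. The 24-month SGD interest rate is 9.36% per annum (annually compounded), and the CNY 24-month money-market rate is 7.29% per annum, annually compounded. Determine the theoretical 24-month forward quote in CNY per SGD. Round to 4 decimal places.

T = 2 years.
Growth of 1 CNY over T: (1 + 0.0729)^2 = 1.1511144.
Growth of 1 SGD over T: (1 + 0.0936)^2 = 1.195961.
CIP: F = S · (grow CNY)/(grow SGD) = 4.0608 × 1.1511144/1.195961 = 3.908527 CNY per SGD.

3.9085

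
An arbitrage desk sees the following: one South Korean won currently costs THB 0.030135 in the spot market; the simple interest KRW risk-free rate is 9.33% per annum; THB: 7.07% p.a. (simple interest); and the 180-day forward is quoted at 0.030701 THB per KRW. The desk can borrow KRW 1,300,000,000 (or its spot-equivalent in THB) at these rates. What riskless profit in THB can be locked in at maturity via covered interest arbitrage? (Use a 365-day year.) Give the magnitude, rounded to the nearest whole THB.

T = 180/365 years.
Keep in KRW, deliver into the forward: 1,300,000,000·1.0460109589·0.030701 = THB 41,747,657.18.
Swap to THB now, deposit: 1,300,000,000·0.030135·1.0348657534 = THB 40,541,383.32.
The quoted forward overvalues KRW, so borrow THB, buy KRW at spot, deposit the KRW at 9.33%, and sell the proceeds forward at 0.030701.
The gap between the two covered legs is THB 1,206,274.

THB 1,206,274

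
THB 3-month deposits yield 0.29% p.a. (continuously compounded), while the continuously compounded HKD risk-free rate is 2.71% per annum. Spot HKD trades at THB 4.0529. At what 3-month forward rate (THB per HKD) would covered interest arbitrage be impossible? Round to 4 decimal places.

4.0285

T = 3/12 years.
Growth of 1 THB over T: e^(0.0029×3/12) = 1.0007253.
HKD growth factor: e^(0.0271×3/12) = 1.006798.
So F = 4.0529 × 1.0007253 / 1.006798 = 4.028454 (THB/HKD).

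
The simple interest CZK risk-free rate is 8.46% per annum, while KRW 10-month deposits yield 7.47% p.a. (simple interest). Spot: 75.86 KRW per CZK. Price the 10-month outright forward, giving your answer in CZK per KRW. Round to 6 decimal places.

T = 10/12 years.
KRW accumulates by 1 + 0.0747×10/12 = 1.062250.
CZK growth factor: 1 + 0.0846×10/12 = 1.070500.
So F = 75.86 × 1.062250 / 1.070500 = 75.27537 (KRW/CZK).
Quoted the other way: 1/75.27537 = 0.013285 CZK per KRW.

0.013285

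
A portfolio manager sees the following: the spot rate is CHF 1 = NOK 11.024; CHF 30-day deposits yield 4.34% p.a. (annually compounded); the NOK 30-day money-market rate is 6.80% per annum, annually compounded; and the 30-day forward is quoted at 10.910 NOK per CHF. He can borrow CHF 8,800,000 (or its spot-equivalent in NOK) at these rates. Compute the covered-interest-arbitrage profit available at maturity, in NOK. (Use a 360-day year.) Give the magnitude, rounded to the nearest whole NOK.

NOK 1,195,999

T = 30/360 years.
Route A — deposit CHF, sell forward: 8,800,000 × 1.0035466589 × 10.910 = NOK 96,348,507.63.
Route B — convert at spot, deposit NOK: 8,800,000 × 11.024 × 1.0054973671 = NOK 97,544,506.18.
The quoted forward undervalues CHF, so borrow CHF, convert to NOK at spot, deposit the NOK at 6.80%, and buy CHF forward at 10.910 to cover the loan.
The gap between the two covered legs is NOK 1,195,999.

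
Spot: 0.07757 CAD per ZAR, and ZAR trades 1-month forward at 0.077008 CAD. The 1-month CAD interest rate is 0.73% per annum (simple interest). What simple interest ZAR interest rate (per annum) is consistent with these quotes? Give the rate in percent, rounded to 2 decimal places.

9.49%

T = 1/12 years.
F/S = 0.077008/0.07757 = 0.9927549 = (growth of CAD) / (growth of ZAR).
The CAD side grows by 1 + 0.0073×1/12 = 1.0006083.
Hence g_ZAR = 1.0079107.
(1.0079107 − 1)/T = 0.094928, i.e. 9.49%.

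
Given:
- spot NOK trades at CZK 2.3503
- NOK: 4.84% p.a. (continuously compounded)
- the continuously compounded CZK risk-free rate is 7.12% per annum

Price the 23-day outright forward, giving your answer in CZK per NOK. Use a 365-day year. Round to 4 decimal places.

2.3537

T = 23/365 years.
CZK growth factor: e^(0.0712×23/365) = 1.0044967.
Growth of 1 NOK over T: e^(0.0484×23/365) = 1.0030545.
So F = 2.3503 × 1.0044967 / 1.0030545 = 2.353679 (CZK/NOK).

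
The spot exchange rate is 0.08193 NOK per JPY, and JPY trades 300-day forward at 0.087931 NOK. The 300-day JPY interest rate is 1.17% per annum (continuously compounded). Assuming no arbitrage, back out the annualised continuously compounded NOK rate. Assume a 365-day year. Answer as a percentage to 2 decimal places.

9.77%

T = 300/365 years.
By CIP, F/S equals the NOK-to-JPY growth ratio: 0.087931/0.08193 = 1.0732455.
The JPY side grows by e^(0.0117×300/365) = 1.0096628.
So the NOK growth factor = 1.0836161.
Take logs: ln 1.0836161 / (300/365) = 0.097703, so 9.77%.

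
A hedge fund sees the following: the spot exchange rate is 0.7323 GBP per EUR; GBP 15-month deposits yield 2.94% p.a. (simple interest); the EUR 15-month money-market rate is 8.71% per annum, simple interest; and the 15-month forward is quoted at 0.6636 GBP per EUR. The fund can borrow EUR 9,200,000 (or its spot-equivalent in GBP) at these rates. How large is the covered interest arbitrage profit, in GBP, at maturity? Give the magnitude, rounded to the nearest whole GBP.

T = 15/12 years.
Route A — deposit EUR, sell forward: 9,200,000 × 1.108875 × 0.6636 = GBP 6,769,814.94.
Route B — convert at spot, deposit GBP: 9,200,000 × 0.7323 × 1.036750 = GBP 6,984,750.63.
The quoted forward undervalues EUR, so borrow EUR, convert to GBP at spot, deposit the GBP at 2.94%, and buy EUR forward at 0.6636 to cover the loan.
The gap between the two covered legs is GBP 214,936.

GBP 214,936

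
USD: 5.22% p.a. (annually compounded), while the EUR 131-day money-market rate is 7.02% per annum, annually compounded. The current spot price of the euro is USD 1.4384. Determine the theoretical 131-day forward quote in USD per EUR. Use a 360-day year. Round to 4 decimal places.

1.4295

T = 131/360 years.
USD growth factor: (1 + 0.0522)^(131/360) = 1.0186883.
Growth of 1 EUR over T: (1 + 0.0702)^(131/360) = 1.0249955.
So F = 1.4384 × 1.0186883 / 1.0249955 = 1.429549 (USD/EUR).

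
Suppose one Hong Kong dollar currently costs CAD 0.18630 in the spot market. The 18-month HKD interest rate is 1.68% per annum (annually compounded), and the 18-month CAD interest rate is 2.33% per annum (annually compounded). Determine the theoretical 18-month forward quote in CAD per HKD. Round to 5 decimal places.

0.18809

T = 18/12 years.
CAD growth factor: (1 + 0.0233)^(18/12) = 1.0351528.
HKD growth factor: (1 + 0.0168)^(18/12) = 1.0253055.
So F = 0.1863 × 1.0351528 / 1.0253055 = 0.1880893 (CAD/HKD).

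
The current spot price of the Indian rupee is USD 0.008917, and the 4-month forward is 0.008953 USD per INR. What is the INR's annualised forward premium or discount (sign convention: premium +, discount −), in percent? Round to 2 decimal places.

T = 4/12 years.
(F − S)/S = (0.008953 − 0.008917)/0.008917 = 0.0040372.
Per annum: 0.0040372 / (4/12) = 0.012112 = 1.21%.

+1.21%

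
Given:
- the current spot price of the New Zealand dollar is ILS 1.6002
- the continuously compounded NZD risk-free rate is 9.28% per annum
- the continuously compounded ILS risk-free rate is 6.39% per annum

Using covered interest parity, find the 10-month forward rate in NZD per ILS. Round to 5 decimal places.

T = 10/12 years.
ILS accumulates by e^(0.0639×10/12) = 1.0546933.
Growth of 1 NZD over T: e^(0.0928×10/12) = 1.0804022.
CIP: F = S · (grow ILS)/(grow NZD) = 1.6002 × 1.0546933/1.0804022 = 1.562122 ILS per NZD.
Quoted the other way: 1/1.562122 = 0.64015 NZD per ILS.

0.64015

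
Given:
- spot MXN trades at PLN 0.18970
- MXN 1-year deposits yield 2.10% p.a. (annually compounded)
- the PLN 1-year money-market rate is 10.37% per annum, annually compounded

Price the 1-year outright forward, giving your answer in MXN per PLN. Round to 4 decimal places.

4.8765

T = 1 year.
Growth of 1 PLN over T: (1 + 0.1037)^1 = 1.103700.
Growth of 1 MXN over T: (1 + 0.0210)^1 = 1.021000.
CIP: F = S · (grow PLN)/(grow MXN) = 0.1897 × 1.103700/1.021000 = 0.2050655 PLN per MXN.
Invert for MXN per PLN: 1 / 0.2050655 = 4.8765.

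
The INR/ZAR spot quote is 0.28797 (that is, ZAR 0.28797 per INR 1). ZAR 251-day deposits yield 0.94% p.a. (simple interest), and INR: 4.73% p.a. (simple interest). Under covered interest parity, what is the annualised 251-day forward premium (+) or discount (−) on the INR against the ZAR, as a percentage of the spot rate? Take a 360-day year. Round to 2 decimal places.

T = 251/360 years.
F = S · g_ZAR/g_INR = 0.28797 × 1.0065539/1.0329786 = 0.28060342.
Annualised premium = (F − S)/S × (1/T) = (0.28060342 − 0.28797)/0.28797 ÷ (251/360) = -3.67%.

-3.67%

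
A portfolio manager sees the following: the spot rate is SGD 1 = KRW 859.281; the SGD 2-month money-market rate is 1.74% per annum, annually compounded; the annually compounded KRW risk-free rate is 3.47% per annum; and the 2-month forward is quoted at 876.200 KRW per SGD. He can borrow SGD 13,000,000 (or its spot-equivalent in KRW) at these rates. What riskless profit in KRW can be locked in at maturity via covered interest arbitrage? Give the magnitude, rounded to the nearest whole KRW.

KRW 189,053,886

T = 2/12 years.
Keep in SGD, deliver into the forward: 13,000,000·1.002879195847·876.200 = KRW 11,423,395,768.21.
Swap to KRW now, deposit: 13,000,000·859.281·1.00570144667 = KRW 11,234,341,882.35.
The quoted forward overvalues SGD, so borrow KRW, buy SGD at spot, deposit the SGD at 1.74%, and sell the proceeds forward at 876.200.
Arbitrage profit = |11,423,395,768.21 − 11,234,341,882.35| = KRW 189,053,886.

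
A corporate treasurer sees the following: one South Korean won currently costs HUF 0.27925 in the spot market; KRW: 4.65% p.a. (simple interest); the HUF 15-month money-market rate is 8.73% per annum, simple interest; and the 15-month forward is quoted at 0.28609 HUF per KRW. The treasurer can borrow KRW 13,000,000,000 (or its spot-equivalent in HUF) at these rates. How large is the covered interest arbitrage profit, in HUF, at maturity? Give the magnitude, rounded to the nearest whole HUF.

T = 15/12 years.
Route A — deposit KRW, sell forward: 13,000,000,000 × 1.058125 × 0.28609 = HUF 3,935,346,756.25.
Route B — convert at spot, deposit HUF: 13,000,000,000 × 0.27925 × 1.109125 = HUF 4,026,401,031.25.
The quoted forward undervalues KRW, so borrow KRW, convert to HUF at spot, deposit the HUF at 8.73%, and buy KRW forward at 0.28609 to cover the loan.
Profit = 4,026,401,031.25 − 3,935,346,756.25 = HUF 91,054,275.

HUF 91,054,275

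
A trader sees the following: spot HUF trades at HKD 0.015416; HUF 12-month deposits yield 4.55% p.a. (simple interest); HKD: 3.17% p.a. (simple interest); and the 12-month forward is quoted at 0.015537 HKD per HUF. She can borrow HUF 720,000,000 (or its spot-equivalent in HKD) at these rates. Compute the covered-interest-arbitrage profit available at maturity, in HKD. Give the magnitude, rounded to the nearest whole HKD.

T = 1 year.
Route A — deposit HUF, sell forward: 720,000,000 × 1.045500 × 0.015537 = HKD 11,695,632.12.
Route B — convert at spot, deposit HKD: 720,000,000 × 0.015416 × 1.031700 = HKD 11,451,374.78.
The quoted forward overvalues HUF, so borrow HKD, buy HUF at spot, deposit the HUF at 4.55%, and sell the proceeds forward at 0.015537.
The gap between the two covered legs is HKD 244,257.

HKD 244,257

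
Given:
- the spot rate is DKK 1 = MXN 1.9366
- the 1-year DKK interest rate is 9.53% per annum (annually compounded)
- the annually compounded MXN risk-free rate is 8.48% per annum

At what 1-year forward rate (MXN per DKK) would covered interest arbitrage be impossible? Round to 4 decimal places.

T = 1 year.
MXN accumulates by (1 + 0.0848)^1 = 1.084800.
DKK accumulates by (1 + 0.0953)^1 = 1.095300.
So F = 1.9366 × 1.084800 / 1.095300 = 1.918035 (MXN/DKK).

1.9180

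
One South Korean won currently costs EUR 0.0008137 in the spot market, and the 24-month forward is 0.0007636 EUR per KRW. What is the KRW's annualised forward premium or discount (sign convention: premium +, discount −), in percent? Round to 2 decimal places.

T = 2 years.
KRW trades forward at -6.15706% vs spot over the period.
×(1/T) gives -3.08% p.a.

-3.08%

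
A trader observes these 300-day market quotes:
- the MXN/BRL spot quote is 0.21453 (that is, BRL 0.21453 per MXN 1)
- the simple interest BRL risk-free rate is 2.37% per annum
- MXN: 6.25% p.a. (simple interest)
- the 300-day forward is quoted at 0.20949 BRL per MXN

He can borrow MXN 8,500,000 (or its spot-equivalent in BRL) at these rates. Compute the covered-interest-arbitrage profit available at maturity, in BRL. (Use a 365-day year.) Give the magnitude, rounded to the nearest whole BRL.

BRL 13,112

T = 300/365 years.
Route A — deposit MXN, sell forward: 8,500,000 × 1.051369863 × 0.20949 = BRL 1,872,137.52.
Route B — convert at spot, deposit BRL: 8,500,000 × 0.21453 × 1.019479452 = BRL 1,859,025.88.
The quoted forward overvalues MXN, so borrow BRL, buy MXN at spot, deposit the MXN at 6.25%, and sell the proceeds forward at 0.20949.
The gap between the two covered legs is BRL 13,112.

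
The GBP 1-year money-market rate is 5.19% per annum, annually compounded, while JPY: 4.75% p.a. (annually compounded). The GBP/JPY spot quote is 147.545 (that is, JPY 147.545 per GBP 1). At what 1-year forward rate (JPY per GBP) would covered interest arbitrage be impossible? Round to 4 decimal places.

T = 1 year.
JPY accumulates by (1 + 0.0475)^1 = 1.047500.
GBP growth factor: (1 + 0.0519)^1 = 1.051900.
So F = 147.545 × 1.047500 / 1.051900 = 146.927833 (JPY/GBP).

146.9278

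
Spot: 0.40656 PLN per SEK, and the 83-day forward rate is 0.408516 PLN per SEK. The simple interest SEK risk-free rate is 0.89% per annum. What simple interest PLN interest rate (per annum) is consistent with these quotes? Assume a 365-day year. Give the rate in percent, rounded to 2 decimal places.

3.01%

T = 83/365 years.
CIP gives F = S · g_PLN/g_SEK, so g_PLN/g_SEK = 0.408516/0.40656 = 1.0048111.
The SEK side grows by 1 + 0.0089×83/365 = 1.0020238.
Hence g_PLN = 1.0068446.
(1.0068446 − 1)/T = 0.030100, i.e. 3.01%.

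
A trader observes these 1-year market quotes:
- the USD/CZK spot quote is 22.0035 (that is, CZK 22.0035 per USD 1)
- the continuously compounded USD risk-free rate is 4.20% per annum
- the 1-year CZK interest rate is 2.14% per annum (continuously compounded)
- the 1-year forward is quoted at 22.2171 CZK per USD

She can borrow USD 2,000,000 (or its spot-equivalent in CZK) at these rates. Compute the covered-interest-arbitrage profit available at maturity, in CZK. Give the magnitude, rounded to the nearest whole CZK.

CZK 1,381,283

T = 1 year.
Invest the USD and cover forward: 2,000,000 × 1.0428944788 × 22.2171 = CZK 46,340,181.85.
Convert at spot and invest in CZK: 2,000,000 × 22.0035 × 1.0216306222 = CZK 44,958,898.79.
The quoted forward overvalues USD, so borrow CZK, buy USD at spot, deposit the USD at 4.20%, and sell the proceeds forward at 22.2171.
The gap between the two covered legs is CZK 1,381,283.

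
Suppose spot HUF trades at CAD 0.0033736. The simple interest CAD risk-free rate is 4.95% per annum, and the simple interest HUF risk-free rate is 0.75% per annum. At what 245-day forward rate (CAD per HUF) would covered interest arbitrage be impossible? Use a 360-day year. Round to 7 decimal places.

T = 245/360 years.
CAD growth factor: 1 + 0.0495×245/360 = 1.0336875.
Growth of 1 HUF over T: 1 + 0.0075×245/360 = 1.0051042.
CIP: F = S · (grow CAD)/(grow HUF) = 0.0033736 × 1.0336875/1.0051042 = 0.003469539 CAD per HUF.

0.0034695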